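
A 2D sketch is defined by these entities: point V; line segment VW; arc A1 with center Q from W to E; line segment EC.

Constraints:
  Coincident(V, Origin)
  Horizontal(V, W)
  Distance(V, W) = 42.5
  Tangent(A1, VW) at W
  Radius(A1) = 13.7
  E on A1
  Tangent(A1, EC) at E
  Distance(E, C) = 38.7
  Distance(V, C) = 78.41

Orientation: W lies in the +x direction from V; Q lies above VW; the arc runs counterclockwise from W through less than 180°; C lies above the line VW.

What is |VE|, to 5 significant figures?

57.526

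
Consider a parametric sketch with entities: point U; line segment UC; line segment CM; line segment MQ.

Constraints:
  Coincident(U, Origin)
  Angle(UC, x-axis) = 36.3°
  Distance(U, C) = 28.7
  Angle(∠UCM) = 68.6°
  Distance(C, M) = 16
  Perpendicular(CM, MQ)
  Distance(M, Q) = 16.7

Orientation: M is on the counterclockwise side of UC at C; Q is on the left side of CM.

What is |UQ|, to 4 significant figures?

11.44

∠UCM = 68.6°, so CM runs at 36.3° + (180° − 68.6°) = 147.7° from the x-axis; with |CM| = 16.0, M = C + 16.0·(cos 147.7°, sin 147.7°) = (9.606, 25.54). CM is perpendicular to MQ; with |MQ| = 16.7 on the left of CM, Q = M + 16.7·(-0.5344, -0.8453) = (0.6823, 11.42). Then |UQ| = |Q − U| = 11.44.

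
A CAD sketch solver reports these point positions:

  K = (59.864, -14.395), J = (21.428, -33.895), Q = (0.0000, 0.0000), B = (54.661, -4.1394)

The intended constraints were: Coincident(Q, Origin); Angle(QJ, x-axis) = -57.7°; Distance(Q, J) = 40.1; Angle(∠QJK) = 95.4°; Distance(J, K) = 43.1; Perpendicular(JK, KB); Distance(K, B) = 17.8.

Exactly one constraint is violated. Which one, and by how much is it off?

Distance(K, B) = 17.8 — off by 6.30.

Q = (0.00, 0.00) ✓; QJ at -57.70° ✓; |QJ| = 40.10 ✓; ∠QJK = 95.40° ✓; |JK| = 43.10 ✓; ∠(JK, KB) = 90.00° ✓; |KB| = 11.50 ✗.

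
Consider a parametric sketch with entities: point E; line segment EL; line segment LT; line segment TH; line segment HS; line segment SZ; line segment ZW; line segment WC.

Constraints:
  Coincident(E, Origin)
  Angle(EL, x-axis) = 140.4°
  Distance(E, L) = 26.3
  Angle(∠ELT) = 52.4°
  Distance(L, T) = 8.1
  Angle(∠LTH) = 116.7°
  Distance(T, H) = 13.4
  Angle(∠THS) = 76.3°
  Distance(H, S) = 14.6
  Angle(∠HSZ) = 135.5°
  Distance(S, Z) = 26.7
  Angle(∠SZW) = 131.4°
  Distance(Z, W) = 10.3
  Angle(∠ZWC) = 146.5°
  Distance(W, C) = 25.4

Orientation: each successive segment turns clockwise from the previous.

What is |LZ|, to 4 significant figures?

22.91

∠THS = 76.3° gives HS at -154.2° from the x-axis; with |HS| = 14.6, S = (-16.99, 1.865). ∠HSZ = 135.5° gives SZ at 161.3° from the x-axis; with |SZ| = 26.7, Z = (-42.28, 10.43). Then |LZ| = |Z − L| = 22.91.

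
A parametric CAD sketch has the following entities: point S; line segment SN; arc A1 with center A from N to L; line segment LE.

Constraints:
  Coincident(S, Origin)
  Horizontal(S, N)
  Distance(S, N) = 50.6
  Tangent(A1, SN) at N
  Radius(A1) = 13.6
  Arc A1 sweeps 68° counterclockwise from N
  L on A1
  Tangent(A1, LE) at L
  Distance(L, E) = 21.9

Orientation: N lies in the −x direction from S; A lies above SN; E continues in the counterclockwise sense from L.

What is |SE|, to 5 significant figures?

41.440

S is at the origin; S and N share the same y with |SN| = 50.6 and N on the −x side, so N = (-50.600, 0.0000). A1 meets SN tangentially, so AN is at right angles to SN, so A = N + (0, 13.6) = (-50.600, 13.600). On A1, N sits at bearing -90° from A; a 68° counterclockwise sweep puts L at bearing -22°, so L = A + 13.6·(cos -22°, sin -22°) = (-37.990, 8.5054). Tangency of A1 to LE means the radius AL is perpendicular to LE, so LE runs along (−sin -22°, cos -22°); with |LE| = 21.9, E = (-29.786, 28.811). Then |SE| = |E − S| = 41.440.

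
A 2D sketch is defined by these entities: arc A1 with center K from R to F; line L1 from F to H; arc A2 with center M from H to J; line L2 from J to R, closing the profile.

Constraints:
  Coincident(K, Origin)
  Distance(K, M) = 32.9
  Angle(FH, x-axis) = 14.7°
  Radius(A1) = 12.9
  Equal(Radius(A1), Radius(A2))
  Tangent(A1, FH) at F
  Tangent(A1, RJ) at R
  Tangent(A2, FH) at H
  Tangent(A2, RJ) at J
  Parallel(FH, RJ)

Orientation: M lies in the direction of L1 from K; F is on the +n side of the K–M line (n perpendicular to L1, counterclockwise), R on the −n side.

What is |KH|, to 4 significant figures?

35.34

The slot axis is L1's direction at 14.7°, so u = (cos 14.7°, sin 14.7°) = (0.9673, 0.2538) and n = (−sin 14.7°, cos 14.7°) = (-0.2538, 0.9673). K is at the origin and M lies 32.9 along u from K, so M = 32.9·u = (31.82, 8.349). Tangency of A1 to both parallel lines with radius 12.9 puts F and R at K ± 12.9·n: F = (-3.273, 12.48), R = (3.273, -12.48). Equal radii place H and J the same way about M: H = M + 12.9·n = (28.55, 20.83), J = M − 12.9·n = (35.10, -4.129). Then |KH| = |H − K| = 35.34.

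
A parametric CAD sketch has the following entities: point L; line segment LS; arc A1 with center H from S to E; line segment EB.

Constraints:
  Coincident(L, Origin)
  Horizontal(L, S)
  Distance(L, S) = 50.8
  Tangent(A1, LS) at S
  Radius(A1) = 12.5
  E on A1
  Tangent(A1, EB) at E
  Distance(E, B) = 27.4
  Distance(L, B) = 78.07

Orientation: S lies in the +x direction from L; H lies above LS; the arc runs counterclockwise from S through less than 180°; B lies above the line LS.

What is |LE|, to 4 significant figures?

63.74

L is at the origin; L and S share the same y with |LS| = 50.8 and S on the +x side, so S = (50.80, 0.000). Tangency of A1 to LS means the radius HS is perpendicular to LS, so H = S + (0, 12.5) = (50.80, 12.50). Since HE ⟂ EB (tangency), |HB| = √(12.5² + 27.4²) = 30.12 regardless of where E sits on A1. So B lies on both circle(L, 78.07) and circle(H, 30.12); the above-LS intersection is B = (69.02, 36.48). E is the foot of the tangent from B: E = (62.99, 9.749).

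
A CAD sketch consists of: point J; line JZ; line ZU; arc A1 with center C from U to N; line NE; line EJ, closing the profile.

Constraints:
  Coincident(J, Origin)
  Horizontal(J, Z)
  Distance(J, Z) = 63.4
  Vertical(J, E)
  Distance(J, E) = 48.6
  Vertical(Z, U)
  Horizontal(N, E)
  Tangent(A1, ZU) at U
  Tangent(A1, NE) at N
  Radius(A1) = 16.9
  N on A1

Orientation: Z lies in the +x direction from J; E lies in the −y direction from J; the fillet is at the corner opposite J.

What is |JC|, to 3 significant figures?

56.3

JE is vertical with |JE| = 48.6 and E on the −y side, so E = (0.00, -48.6). The virtual corner opposite J is at (63.4, -48.6). Tangency of A1 to ZU means the radius CU is perpendicular to ZU and tangency of A1 to NE means the radius CN is perpendicular to NE, with radius 16.9, so the center C sits 16.9 in from both sides at C = (46.5, -31.7). Then |JC| = |C − J| = 56.3.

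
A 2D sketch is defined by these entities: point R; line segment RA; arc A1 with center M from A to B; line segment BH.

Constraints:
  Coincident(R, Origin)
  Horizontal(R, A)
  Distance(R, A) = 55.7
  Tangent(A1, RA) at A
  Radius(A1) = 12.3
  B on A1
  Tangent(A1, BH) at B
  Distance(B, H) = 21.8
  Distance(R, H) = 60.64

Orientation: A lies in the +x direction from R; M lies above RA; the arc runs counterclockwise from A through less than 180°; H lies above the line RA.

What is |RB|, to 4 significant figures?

67.64

R is at the origin; RA is horizontal with |RA| = 55.7 and A on the +x side, so A = (55.70, 0.000). The tangent condition forces MA to be normal to RA, so M = A + (0, 12.3) = (55.70, 12.30). Since MB ⟂ BH (tangency), |MH| = √(12.3² + 21.8²) = 25.03 regardless of where B sits on A1. So H lies on both circle(R, 60.64) and circle(M, 25.03); the above-RA intersection is H = (48.58, 36.30). B is the foot of the tangent from H: B = (64.25, 21.14).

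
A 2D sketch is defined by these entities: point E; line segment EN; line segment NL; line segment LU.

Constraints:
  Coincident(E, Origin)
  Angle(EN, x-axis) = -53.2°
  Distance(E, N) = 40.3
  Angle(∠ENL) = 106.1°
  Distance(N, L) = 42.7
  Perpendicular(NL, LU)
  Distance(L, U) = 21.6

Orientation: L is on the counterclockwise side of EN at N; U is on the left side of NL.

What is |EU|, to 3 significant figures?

56.5

∠ENL = 106.1°, so NL runs at -53.2° + (180° − 106.1°) = 20.7° from the x-axis; with |NL| = 42.7, L = N + 42.7·(cos 20.7°, sin 20.7°) = (64.1, -17.2). NL ⟂ LU; with |LU| = 21.6 on the left of NL, U = L + 21.6·(-0.353, 0.935) = (56.4, 3.03). Then |EU| = |U − E| = 56.5.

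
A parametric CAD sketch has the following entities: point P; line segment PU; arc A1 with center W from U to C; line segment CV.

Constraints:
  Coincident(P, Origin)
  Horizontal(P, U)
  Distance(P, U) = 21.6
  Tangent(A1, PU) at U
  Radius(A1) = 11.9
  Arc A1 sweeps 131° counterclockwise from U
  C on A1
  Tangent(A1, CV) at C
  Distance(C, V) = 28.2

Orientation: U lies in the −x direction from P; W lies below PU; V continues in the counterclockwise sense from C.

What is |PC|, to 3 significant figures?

36.4

P is at the origin; PU is horizontal with |PU| = 21.6 and U on the −x side, so U = (-21.6, 0.00). The tangent condition forces WU to be normal to PU, so W = U + (0, -11.9) = (-21.6, -11.9). On A1, U sits at bearing 90° from W; a 131° counterclockwise sweep puts C at bearing 221°, so C = W + 11.9·(cos 221°, sin 221°) = (-30.6, -19.7). Then |PC| = |C − P| = 36.4.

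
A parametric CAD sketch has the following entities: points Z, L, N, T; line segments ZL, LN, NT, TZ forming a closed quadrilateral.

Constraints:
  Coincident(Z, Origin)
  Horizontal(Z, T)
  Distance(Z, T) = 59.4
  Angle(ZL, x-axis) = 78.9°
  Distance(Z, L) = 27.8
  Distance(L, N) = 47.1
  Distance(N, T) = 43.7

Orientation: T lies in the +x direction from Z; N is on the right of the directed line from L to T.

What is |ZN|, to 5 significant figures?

26.261

Checks: |LN| = 47.10 ✓; |NT| = 43.70 ✓.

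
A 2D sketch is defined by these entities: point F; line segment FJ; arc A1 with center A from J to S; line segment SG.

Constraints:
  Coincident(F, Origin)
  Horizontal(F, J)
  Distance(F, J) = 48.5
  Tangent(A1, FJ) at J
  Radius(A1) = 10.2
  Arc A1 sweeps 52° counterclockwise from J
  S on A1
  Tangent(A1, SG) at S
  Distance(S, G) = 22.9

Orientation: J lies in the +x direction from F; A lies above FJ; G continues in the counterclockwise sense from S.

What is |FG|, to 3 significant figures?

74.0

F is at the origin; FJ is horizontal with |FJ| = 48.5 and J on the +x side, so J = (48.5, 0.00). The tangent condition forces AJ to be normal to FJ, so A = J + (0, 10.2) = (48.5, 10.2). On A1, J sits at bearing -90° from A; a 52° counterclockwise sweep puts S at bearing -38°, so S = A + 10.2·(cos -38°, sin -38°) = (56.5, 3.92). A1 meets SG tangentially, so AS is at right angles to SG, so SG runs along (−sin -38°, cos -38°); with |SG| = 22.9, G = (70.6, 22.0). Then |FG| = |G − F| = 74.0.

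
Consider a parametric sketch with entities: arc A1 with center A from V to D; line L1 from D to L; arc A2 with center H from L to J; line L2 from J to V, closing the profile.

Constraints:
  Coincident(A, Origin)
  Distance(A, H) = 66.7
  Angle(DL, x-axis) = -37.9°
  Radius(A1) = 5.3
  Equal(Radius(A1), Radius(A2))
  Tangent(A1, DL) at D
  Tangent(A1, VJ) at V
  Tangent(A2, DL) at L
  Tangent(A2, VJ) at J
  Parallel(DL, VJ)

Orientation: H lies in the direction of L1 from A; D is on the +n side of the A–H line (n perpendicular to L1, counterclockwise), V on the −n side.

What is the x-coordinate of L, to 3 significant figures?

55.9

The slot axis is L1's direction at -37.9°, so u = (cos -37.9°, sin -37.9°) = (0.789, -0.614) and n = (−sin -37.9°, cos -37.9°) = (0.614, 0.789). A is at the origin and H lies 66.7 along u from A, so H = 66.7·u = (52.6, -41.0). Tangency of A1 to both parallel lines with radius 5.3 puts D and V at A ± 5.3·n: D = (3.26, 4.18), V = (-3.26, -4.18). Equal radii place L and J the same way about H: L = H + 5.3·n = (55.9, -36.8), J = H − 5.3·n = (49.4, -45.2). So L.x = 55.9.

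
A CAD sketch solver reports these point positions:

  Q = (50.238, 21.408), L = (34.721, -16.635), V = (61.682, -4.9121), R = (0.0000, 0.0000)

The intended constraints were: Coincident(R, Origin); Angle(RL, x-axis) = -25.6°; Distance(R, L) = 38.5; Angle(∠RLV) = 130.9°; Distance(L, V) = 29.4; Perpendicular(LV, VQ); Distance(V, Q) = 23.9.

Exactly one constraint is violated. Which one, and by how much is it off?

Distance(V, Q) = 23.9 — off by 4.80.

R = (0.00, 0.00) ✓; RL at -25.60° ✓; |RL| = 38.50 ✓; ∠RLV = 130.9° ✓; |LV| = 29.40 ✓; ∠(LV, VQ) = 90.00° ✓; |VQ| = 28.70 ✗.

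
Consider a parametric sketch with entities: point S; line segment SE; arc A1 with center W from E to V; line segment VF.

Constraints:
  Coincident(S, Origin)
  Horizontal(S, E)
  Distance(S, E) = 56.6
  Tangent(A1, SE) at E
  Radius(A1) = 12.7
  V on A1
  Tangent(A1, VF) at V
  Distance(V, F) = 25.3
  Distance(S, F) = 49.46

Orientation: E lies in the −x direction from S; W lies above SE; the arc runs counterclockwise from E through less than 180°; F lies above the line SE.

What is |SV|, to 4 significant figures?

45.37

S is at the origin; SE is horizontal with |SE| = 56.6 and E on the −x side, so E = (-56.60, 0.000). Since A1 is tangent to SE there, WE ⟂ SE, so W = E + (0, 12.7) = (-56.60, 12.70). Since WV ⟂ VF (tangency), |WF| = √(12.7² + 25.3²) = 28.31 regardless of where V sits on A1. So F lies on both circle(S, 49.46) and circle(W, 28.31); the above-SE intersection is F = (-36.85, 32.99). V is the foot of the tangent from F: V = (-44.49, 8.866).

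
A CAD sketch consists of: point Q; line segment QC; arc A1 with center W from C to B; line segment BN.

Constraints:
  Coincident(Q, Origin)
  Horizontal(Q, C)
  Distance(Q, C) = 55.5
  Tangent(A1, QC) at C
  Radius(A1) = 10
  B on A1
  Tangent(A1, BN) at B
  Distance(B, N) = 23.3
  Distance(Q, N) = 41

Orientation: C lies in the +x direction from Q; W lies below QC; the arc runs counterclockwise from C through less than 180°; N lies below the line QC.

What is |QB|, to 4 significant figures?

47.54

Q is at the origin; Q and C share the same y with |QC| = 55.5 and C on the +x side, so C = (55.50, 0.000). Since A1 is tangent to QC there, WC ⟂ QC, so W = C + (0, -10) = (55.50, -10.00). Since WB ⟂ BN (tangency), |WN| = √(10.0² + 23.3²) = 25.36 regardless of where B sits on A1. So N lies on both circle(Q, 41.0) and circle(W, 25.36); the below-QC intersection is N = (33.83, -23.16). B is the foot of the tangent from N: B = (47.36, -4.194).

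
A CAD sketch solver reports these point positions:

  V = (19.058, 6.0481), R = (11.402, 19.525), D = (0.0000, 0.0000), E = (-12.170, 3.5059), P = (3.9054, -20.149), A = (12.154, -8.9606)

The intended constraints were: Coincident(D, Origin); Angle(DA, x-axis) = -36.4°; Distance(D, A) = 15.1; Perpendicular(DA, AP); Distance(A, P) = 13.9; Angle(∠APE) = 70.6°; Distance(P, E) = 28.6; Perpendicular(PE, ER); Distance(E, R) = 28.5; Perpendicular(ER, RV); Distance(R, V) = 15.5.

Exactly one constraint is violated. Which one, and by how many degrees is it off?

Perpendicular(ER, RV) — off by 4.60°.

D = (0.00, 0.00) ✓; DA at -36.40° ✓; |DA| = 15.10 ✓; ∠(DA, AP) = 90.00° ✓; |AP| = 13.90 ✓; ∠APE = 70.60° ✓; |PE| = 28.60 ✓; ∠(PE, ER) = 90.00° ✓; |ER| = 28.50 ✓; ∠(ER, RV) = 94.60° ✗; |RV| = 15.50 ✓.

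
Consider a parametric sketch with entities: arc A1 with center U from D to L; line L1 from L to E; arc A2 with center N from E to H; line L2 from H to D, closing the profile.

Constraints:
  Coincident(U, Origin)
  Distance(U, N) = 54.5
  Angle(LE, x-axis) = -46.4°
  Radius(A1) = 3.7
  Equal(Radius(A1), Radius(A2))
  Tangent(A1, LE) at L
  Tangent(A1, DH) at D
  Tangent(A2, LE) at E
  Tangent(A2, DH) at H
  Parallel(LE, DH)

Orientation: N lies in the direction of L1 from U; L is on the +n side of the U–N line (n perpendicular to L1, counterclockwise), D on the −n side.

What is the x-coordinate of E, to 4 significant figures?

40.26

The slot axis is L1's direction at -46.4°, so u = (cos -46.4°, sin -46.4°) = (0.6896, -0.7242) and n = (−sin -46.4°, cos -46.4°) = (0.7242, 0.6896). U is at the origin and N lies 54.5 along u from U, so N = 54.5·u = (37.58, -39.47). Tangency of A1 to both parallel lines with radius 3.7 puts L and D at U ± 3.7·n: L = (2.679, 2.552), D = (-2.679, -2.552). Equal radii place E and H the same way about N: E = N + 3.7·n = (40.26, -36.92), H = N − 3.7·n = (34.90, -42.02). So E.x = 40.26.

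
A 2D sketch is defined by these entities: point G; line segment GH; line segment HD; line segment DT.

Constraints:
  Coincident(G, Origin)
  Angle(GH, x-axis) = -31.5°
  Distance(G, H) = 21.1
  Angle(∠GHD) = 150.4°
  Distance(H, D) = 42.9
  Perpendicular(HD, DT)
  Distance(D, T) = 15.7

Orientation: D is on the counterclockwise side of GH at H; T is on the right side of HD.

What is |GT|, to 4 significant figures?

66.58

∠GHD = 150.4°, so HD runs at -31.5° + (180° − 150.4°) = -1.900° from the x-axis; with |HD| = 42.9, D = H + 42.9·(cos -1.900°, sin -1.900°) = (60.87, -12.45). HD ⟂ DT; with |DT| = 15.7 on the right of HD, T = D + 15.7·(-0.03316, -0.9995) = (60.35, -28.14). Then |GT| = |T − G| = 66.58.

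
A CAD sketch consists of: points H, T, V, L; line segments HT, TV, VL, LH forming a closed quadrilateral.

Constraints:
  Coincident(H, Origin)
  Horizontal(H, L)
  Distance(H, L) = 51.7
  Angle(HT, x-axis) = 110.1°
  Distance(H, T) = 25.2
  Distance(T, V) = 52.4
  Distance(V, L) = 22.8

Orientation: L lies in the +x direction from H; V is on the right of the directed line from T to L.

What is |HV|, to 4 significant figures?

32.94

H is at the origin; HL is horizontal with |HL| = 51.7 and L in +x, so L = (51.7, 0). HT runs at 110.1° with |HT| = 25.2, so T = (-8.660, 23.67). V is determined by |TV| = 52.4 and |VL| = 22.8 together: it lies at the intersection of circle(T, 52.4) and circle(L, 22.8). With |TL| = 64.83, the foot of the radical line on TL is 49.58 from T and the perpendicular offset is √(52.4² − 49.58²) = 16.95. Taking the right-of-TL solution: V = (31.32, -10.21).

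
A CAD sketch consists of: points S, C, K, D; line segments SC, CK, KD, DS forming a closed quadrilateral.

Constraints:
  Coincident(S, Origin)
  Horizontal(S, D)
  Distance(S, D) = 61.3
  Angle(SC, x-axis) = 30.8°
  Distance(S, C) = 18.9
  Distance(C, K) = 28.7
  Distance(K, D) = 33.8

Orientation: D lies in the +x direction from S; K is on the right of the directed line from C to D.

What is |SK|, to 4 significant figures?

34.40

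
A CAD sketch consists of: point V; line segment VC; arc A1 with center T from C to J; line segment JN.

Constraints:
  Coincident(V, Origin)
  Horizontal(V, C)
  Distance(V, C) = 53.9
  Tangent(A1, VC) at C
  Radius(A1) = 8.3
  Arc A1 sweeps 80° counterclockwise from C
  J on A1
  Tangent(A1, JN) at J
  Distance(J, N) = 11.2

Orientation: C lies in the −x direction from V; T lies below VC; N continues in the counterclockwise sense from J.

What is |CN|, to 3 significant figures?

20.6

V is at the origin; V and C share the same y with |VC| = 53.9 and C on the −x side, so C = (-53.9, 0.00). Since A1 is tangent to VC there, TC ⟂ VC, so T = C + (0, -8.3) = (-53.9, -8.30). On A1, C sits at bearing 90° from T; an 80° counterclockwise sweep puts J at bearing 170°, so J = T + 8.3·(cos 170°, sin 170°) = (-62.1, -6.86). Tangency of A1 to JN means the radius TJ is perpendicular to JN, so JN runs along (−sin 170°, cos 170°); with |JN| = 11.2, N = (-64.0, -17.9). Then |CN| = |N − C| = 20.6.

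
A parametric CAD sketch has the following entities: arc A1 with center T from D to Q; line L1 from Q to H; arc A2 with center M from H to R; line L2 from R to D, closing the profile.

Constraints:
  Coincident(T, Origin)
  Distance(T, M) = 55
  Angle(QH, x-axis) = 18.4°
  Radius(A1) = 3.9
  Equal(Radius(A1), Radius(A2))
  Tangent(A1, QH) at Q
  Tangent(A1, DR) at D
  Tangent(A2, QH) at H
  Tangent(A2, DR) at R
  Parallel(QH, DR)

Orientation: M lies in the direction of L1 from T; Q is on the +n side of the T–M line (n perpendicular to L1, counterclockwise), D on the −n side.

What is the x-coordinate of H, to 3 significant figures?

51.0

The slot axis is L1's direction at 18.4°, so u = (cos 18.4°, sin 18.4°) = (0.949, 0.316) and n = (−sin 18.4°, cos 18.4°) = (-0.316, 0.949). T is at the origin and M lies 55.0 along u from T, so M = 55.0·u = (52.2, 17.4). Tangency of A1 to both parallel lines with radius 3.9 puts Q and D at T ± 3.9·n: Q = (-1.23, 3.70), D = (1.23, -3.70). Equal radii place H and R the same way about M: H = M + 3.9·n = (51.0, 21.1), R = M − 3.9·n = (53.4, 13.7). So H.x = 51.0.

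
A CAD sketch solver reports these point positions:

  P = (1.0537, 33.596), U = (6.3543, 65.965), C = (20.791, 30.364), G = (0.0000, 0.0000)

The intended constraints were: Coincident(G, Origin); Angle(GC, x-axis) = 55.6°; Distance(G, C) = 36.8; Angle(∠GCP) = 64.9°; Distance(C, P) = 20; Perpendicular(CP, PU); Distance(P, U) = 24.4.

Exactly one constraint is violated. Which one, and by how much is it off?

Distance(P, U) = 24.4 — off by 8.40.

G = (0.00, 0.00) ✓; GC at 55.60° ✓; |GC| = 36.80 ✓; ∠GCP = 64.90° ✓; |CP| = 20.00 ✓; ∠(CP, PU) = 90.00° ✓; |PU| = 32.80 ✗.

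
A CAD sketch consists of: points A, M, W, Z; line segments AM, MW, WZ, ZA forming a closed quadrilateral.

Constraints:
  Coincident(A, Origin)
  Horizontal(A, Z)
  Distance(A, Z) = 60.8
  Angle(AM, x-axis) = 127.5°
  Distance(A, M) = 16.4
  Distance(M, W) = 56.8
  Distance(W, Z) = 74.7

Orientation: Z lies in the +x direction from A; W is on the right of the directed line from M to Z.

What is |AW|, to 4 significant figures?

42.96

A is at the origin; AZ is horizontal with |AZ| = 60.8 and Z in +x, so Z = (60.8, 0). AM runs at 127.5° with |AM| = 16.4, so M = (-9.984, 13.01). W is determined by |MW| = 56.8 and |WZ| = 74.7 together: it lies at the intersection of circle(M, 56.8) and circle(Z, 74.7). With |MZ| = 71.97, the foot of the radical line on MZ is 19.63 from M and the perpendicular offset is √(56.8² − 19.63²) = 53.30. Taking the right-of-MZ solution: W = (-0.3112, -42.96).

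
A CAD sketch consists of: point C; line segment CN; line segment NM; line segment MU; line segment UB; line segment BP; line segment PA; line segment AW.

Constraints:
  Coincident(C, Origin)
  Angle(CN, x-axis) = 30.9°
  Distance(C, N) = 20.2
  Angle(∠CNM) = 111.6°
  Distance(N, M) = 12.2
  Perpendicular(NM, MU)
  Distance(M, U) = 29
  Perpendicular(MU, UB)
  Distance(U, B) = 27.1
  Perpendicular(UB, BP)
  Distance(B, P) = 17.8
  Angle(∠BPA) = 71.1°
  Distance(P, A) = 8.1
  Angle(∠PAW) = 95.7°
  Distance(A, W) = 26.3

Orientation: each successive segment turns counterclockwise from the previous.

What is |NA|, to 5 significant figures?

15.603

C is at the origin; CN runs at 30.9° with length 20.2, so N = (17.333, 10.374). ∠CNM = 111.6° gives NM at 99.300° from the x-axis; with |NM| = 12.2, M = (15.361, 22.413). NM is perpendicular to MU, so MU runs at -170.70°; with |MU| = 29.0, U = (-13.257, 17.727). MU is perpendicular to UB, so UB runs at -80.700°; with |UB| = 27.1, B = (-8.8780, -9.0171). UB ⟂ BP, so BP runs at 9.3000°; with |BP| = 17.8, P = (8.6880, -6.1406). ∠BPA = 71.1° gives PA at 118.20° from the x-axis; with |PA| = 8.1, A = (4.8604, 0.99798). Then |NA| = |A − N| = 15.603.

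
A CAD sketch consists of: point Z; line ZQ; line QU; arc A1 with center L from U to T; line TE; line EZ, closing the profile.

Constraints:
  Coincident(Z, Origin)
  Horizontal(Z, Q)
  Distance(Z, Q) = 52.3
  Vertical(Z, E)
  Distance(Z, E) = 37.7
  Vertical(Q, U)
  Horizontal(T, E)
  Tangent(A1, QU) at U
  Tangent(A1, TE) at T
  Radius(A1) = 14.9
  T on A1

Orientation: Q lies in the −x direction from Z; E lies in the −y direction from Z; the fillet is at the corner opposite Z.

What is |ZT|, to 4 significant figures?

53.10

Z is at the origin; ZQ is horizontal with |ZQ| = 52.3 and Q on the −x side, so Q = (-52.30, 0.000). Z and E share the same x with |ZE| = 37.7 and E on the −y side, so E = (0.000, -37.70). The virtual corner opposite Z is at (-52.30, -37.70). Since A1 is tangent to QU there, LU ⟂ QU and A1 meets TE tangentially, so LT is at right angles to TE, with radius 14.9, so the center L sits 14.9 in from both sides at L = (-37.40, -22.80). That places the tangent points at U = (-52.30, -22.80) on QU and T = (-37.40, -37.70) on TE. Then |ZT| = |T − Z| = 53.10.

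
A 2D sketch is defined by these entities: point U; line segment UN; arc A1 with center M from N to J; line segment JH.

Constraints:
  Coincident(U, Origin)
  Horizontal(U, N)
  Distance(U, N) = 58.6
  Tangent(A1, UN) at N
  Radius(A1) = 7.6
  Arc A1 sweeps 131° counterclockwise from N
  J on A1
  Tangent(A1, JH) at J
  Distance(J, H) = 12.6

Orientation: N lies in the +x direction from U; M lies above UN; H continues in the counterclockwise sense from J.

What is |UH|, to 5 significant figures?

60.266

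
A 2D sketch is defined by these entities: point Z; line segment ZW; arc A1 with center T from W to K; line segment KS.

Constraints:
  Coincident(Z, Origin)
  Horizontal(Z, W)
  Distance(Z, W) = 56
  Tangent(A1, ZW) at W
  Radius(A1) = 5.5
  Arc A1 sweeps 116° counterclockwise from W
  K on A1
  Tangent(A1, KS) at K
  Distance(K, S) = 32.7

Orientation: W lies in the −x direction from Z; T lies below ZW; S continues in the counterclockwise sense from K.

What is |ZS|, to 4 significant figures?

59.70

Z is at the origin; Z and W share the same y with |ZW| = 56.0 and W on the −x side, so W = (-56.00, 0.000). Since A1 is tangent to ZW there, TW ⟂ ZW, so T = W + (0, -5.5) = (-56.00, -5.500). On A1, W sits at bearing 90° from T; a 116° counterclockwise sweep puts K at bearing 206°, so K = T + 5.5·(cos 206°, sin 206°) = (-60.94, -7.911). Since A1 is tangent to KS there, TK ⟂ KS, so KS runs along (−sin 206°, cos 206°); with |KS| = 32.7, S = (-46.61, -37.30). Then |ZS| = |S − Z| = 59.70.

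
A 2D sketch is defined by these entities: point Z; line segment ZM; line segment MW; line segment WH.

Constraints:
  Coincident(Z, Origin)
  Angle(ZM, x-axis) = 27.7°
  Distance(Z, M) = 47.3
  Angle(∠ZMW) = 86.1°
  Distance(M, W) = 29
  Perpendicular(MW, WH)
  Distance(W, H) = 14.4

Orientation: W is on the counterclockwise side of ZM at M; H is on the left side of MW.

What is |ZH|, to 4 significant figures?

41.71

Z is at the origin; ZM runs at 27.7° with length 47.3, so M = 47.3·(cos 27.7°, sin 27.7°) = (41.88, 21.99). ∠ZMW = 86.1°, so MW runs at 27.7° + (180° − 86.1°) = 121.6° from the x-axis; with |MW| = 29.0, W = M + 29.0·(cos 121.6°, sin 121.6°) = (26.68, 46.69). MW is perpendicular to WH; with |WH| = 14.4 on the left of MW, H = W + 14.4·(-0.8517, -0.5240) = (14.42, 39.14). Then |ZH| = |H − Z| = 41.71.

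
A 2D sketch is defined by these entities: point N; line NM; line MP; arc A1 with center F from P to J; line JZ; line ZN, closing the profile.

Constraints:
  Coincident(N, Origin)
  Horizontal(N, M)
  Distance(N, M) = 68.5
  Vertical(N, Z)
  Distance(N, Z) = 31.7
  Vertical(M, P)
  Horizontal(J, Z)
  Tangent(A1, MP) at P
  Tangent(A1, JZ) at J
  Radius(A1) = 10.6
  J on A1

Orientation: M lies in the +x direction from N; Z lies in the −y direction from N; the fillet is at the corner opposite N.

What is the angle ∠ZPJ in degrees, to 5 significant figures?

36.204°

N is at the origin; NM is horizontal with |NM| = 68.5 and M on the +x side, so M = (68.500, 0.0000). NZ is vertical with |NZ| = 31.7 and Z on the −y side, so Z = (0.0000, -31.700). The virtual corner opposite N is at (68.500, -31.700). A1 meets MP tangentially, so FP is at right angles to MP and A1 meets JZ tangentially, so FJ is at right angles to JZ, with radius 10.6, so the center F sits 10.6 in from both sides at F = (57.900, -21.100). That places the tangent points at P = (68.500, -21.100) on MP and J = (57.900, -31.700) on JZ. Then cos ∠ZPJ = PZ·PJ / (|PZ||PJ|), giving 36.204°.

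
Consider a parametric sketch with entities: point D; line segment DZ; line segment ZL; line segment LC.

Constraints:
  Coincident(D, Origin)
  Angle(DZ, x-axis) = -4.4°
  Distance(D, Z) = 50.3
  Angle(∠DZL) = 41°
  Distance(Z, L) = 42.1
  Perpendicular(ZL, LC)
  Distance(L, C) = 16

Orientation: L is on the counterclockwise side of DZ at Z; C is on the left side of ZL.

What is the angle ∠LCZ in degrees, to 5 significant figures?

69.191°

D is at the origin; DZ runs at -4.4° with length 50.3, so Z = 50.3·(cos -4.4°, sin -4.4°) = (50.152, -3.8590). ∠DZL = 41.0°, so ZL runs at -4.4° + (180° − 41.0°) = 134.60° from the x-axis; with |ZL| = 42.1, L = Z + 42.1·(cos 134.60°, sin 134.60°) = (20.591, 26.117). ZL is perpendicular to LC; with |LC| = 16.0 on the left of ZL, C = L + 16.0·(-0.71203, -0.70215) = (9.1987, 14.883). Then cos ∠LCZ = CL·CZ / (|CL||CZ|), giving 69.191°.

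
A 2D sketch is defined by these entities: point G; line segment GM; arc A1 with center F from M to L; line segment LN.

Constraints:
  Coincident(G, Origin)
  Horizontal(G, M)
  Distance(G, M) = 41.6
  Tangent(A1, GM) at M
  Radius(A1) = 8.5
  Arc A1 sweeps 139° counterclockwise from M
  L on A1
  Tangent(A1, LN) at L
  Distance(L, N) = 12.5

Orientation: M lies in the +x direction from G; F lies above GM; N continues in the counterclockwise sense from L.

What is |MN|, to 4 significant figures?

23.44

G is at the origin; G and M share the same y with |GM| = 41.6 and M on the +x side, so M = (41.60, 0.000). A1 meets GM tangentially, so FM is at right angles to GM, so F = M + (0, 8.5) = (41.60, 8.500). On A1, M sits at bearing -90° from F; a 139° counterclockwise sweep puts L at bearing 49°, so L = F + 8.5·(cos 49°, sin 49°) = (47.18, 14.92). A1 meets LN tangentially, so FL is at right angles to LN, so LN runs along (−sin 49°, cos 49°); with |LN| = 12.5, N = (37.74, 23.12). Then |MN| = |N − M| = 23.44.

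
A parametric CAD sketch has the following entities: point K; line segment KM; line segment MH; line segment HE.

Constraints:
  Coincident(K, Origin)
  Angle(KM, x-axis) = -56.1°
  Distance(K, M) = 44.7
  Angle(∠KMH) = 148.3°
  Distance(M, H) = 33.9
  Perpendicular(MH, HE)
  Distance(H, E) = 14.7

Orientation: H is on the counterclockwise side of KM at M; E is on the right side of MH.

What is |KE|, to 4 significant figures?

81.44

K is at the origin; KM runs at -56.1° with length 44.7, so M = 44.7·(cos -56.1°, sin -56.1°) = (24.93, -37.10). ∠KMH = 148.3°, so MH runs at -56.1° + (180° − 148.3°) = -24.40° from the x-axis; with |MH| = 33.9, H = M + 33.9·(cos -24.40°, sin -24.40°) = (55.80, -51.11). MH is perpendicular to HE; with |HE| = 14.7 on the right of MH, E = H + 14.7·(-0.4131, -0.9107) = (49.73, -64.49). Then |KE| = |E − K| = 81.44.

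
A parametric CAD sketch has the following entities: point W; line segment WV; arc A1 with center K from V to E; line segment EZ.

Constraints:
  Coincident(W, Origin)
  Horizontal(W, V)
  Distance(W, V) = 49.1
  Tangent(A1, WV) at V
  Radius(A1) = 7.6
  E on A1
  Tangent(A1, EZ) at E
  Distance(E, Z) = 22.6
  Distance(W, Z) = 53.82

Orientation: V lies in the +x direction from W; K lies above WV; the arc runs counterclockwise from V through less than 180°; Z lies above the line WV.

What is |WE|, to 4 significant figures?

56.80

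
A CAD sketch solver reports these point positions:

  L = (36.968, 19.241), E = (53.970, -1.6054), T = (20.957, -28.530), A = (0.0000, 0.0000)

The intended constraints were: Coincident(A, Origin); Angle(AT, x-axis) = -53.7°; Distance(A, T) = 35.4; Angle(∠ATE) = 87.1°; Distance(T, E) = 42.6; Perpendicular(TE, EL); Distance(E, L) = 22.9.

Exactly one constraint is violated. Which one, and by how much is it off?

Distance(E, L) = 22.9 — off by 4.00.

A = (0.00, 0.00) ✓; AT at -53.70° ✓; |AT| = 35.40 ✓; ∠ATE = 87.10° ✓; |TE| = 42.60 ✓; ∠(TE, EL) = 90.00° ✓; |EL| = 26.90 ✗.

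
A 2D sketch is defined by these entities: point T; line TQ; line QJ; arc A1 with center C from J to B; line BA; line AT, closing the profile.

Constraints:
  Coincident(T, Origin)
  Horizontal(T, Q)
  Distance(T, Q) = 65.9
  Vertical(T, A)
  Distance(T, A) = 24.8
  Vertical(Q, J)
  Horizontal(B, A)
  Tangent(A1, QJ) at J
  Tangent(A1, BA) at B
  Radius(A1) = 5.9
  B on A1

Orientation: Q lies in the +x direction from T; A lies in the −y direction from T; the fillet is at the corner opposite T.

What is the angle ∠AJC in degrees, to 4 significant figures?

5.116°

T is at the origin; TQ is horizontal with |TQ| = 65.9 and Q on the +x side, so Q = (65.90, 0.000). T and A share the same x with |TA| = 24.8 and A on the −y side, so A = (0.000, -24.80). The virtual corner opposite T is at (65.90, -24.80). Tangency of A1 to QJ means the radius CJ is perpendicular to QJ and since A1 is tangent to BA there, CB ⟂ BA, with radius 5.9, so the center C sits 5.9 in from both sides at C = (60.00, -18.90). That places the tangent points at J = (65.90, -18.90) on QJ and B = (60.00, -24.80) on BA. Then cos ∠AJC = JA·JC / (|JA||JC|), giving 5.116°.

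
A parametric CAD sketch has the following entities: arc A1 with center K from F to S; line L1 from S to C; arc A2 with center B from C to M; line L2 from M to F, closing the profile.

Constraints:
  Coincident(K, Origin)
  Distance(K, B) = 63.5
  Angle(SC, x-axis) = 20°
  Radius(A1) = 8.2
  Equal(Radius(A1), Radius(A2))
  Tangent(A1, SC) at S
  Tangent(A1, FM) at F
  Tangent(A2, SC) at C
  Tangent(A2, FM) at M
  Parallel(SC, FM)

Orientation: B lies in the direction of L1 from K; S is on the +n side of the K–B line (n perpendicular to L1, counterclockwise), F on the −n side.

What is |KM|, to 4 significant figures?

64.03

The slot axis is L1's direction at 20.0°, so u = (cos 20.0°, sin 20.0°) = (0.9397, 0.3420) and n = (−sin 20.0°, cos 20.0°) = (-0.3420, 0.9397). K is at the origin and B lies 63.5 along u from K, so B = 63.5·u = (59.67, 21.72). Tangency of A1 to both parallel lines with radius 8.2 puts S and F at K ± 8.2·n: S = (-2.805, 7.705), F = (2.805, -7.705). Equal radii place C and M the same way about B: C = B + 8.2·n = (56.87, 29.42), M = B − 8.2·n = (62.48, 14.01). Then |KM| = |M − K| = 64.03.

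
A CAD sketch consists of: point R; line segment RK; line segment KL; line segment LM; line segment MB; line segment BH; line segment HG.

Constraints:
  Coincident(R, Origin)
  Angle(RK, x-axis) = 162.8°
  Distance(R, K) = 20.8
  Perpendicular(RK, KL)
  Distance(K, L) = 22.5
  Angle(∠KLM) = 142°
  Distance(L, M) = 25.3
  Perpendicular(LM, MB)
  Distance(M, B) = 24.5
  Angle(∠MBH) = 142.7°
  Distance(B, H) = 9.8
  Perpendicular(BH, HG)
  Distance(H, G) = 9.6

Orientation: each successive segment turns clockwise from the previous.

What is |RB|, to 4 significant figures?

30.77

R is at the origin; RK runs at 162.8° with length 20.8, so K = (-19.87, 6.151). The perpendicularity gives KL at right angles to RK, so KL runs at 72.80°; with |KL| = 22.5, L = (-13.22, 27.64). ∠KLM = 142.0° gives LM at 34.80° from the x-axis; with |LM| = 25.3, M = (7.559, 42.08). LM is perpendicular to MB, so MB runs at -55.20°; with |MB| = 24.5, B = (21.54, 21.97). Then |RB| = |B − R| = 30.77.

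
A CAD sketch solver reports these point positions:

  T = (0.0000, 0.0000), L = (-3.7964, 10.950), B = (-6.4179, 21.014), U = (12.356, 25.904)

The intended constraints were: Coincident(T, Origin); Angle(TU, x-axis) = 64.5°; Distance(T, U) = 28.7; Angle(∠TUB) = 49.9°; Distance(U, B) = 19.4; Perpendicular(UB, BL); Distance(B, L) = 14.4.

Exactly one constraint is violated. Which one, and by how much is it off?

Distance(B, L) = 14.4 — off by 4.00.

T = (0.00, 0.00) ✓; TU at 64.50° ✓; |TU| = 28.70 ✓; ∠TUB = 49.90° ✓; |UB| = 19.40 ✓; ∠(UB, BL) = 90.00° ✓; |BL| = 10.40 ✗.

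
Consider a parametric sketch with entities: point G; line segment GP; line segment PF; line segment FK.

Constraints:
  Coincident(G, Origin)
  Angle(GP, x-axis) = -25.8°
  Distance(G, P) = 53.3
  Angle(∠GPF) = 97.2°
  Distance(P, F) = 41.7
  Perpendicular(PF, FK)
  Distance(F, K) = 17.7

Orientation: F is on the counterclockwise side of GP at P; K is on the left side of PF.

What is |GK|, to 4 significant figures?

59.82

G is at the origin; GP runs at -25.8° with length 53.3, so P = 53.3·(cos -25.8°, sin -25.8°) = (47.99, -23.20). ∠GPF = 97.2°, so PF runs at -25.8° + (180° − 97.2°) = 57.00° from the x-axis; with |PF| = 41.7, F = P + 41.7·(cos 57.00°, sin 57.00°) = (70.70, 11.77). PF is perpendicular to FK; with |FK| = 17.7 on the left of PF, K = F + 17.7·(-0.8387, 0.5446) = (55.85, 21.41). Then |GK| = |K − G| = 59.82.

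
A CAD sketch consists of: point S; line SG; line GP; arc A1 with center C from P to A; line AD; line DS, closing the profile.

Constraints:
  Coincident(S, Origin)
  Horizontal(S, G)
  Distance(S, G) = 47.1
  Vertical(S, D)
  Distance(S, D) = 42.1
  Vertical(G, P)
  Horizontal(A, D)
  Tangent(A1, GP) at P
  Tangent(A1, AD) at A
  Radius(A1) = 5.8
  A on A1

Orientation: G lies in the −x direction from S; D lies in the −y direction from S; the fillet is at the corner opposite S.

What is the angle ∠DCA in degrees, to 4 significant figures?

82.01°

S is at the origin; SG is horizontal with |SG| = 47.1 and G on the −x side, so G = (-47.10, 0.000). S and D share the same x with |SD| = 42.1 and D on the −y side, so D = (0.000, -42.10). The virtual corner opposite S is at (-47.10, -42.10). Tangency of A1 to GP means the radius CP is perpendicular to GP and the tangent condition forces CA to be normal to AD, with radius 5.8, so the center C sits 5.8 in from both sides at C = (-41.30, -36.30). That places the tangent points at P = (-47.10, -36.30) on GP and A = (-41.30, -42.10) on AD. Then cos ∠DCA = CD·CA / (|CD||CA|), giving 82.01°.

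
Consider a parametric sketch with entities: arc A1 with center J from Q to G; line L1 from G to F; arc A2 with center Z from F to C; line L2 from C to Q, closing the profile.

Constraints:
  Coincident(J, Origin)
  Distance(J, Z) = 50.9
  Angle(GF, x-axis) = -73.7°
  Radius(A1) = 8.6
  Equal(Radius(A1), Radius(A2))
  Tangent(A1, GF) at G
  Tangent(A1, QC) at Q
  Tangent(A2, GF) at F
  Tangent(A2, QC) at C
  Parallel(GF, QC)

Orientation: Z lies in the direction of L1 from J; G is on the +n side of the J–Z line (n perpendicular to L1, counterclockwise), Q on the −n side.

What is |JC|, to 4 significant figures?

51.62

The slot axis is L1's direction at -73.7°, so u = (cos -73.7°, sin -73.7°) = (0.2807, -0.9598) and n = (−sin -73.7°, cos -73.7°) = (0.9598, 0.2807). J is at the origin and Z lies 50.9 along u from J, so Z = 50.9·u = (14.29, -48.85). Tangency of A1 to both parallel lines with radius 8.6 puts G and Q at J ± 8.6·n: G = (8.254, 2.414), Q = (-8.254, -2.414). Equal radii place F and C the same way about Z: F = Z + 8.6·n = (22.54, -46.44), C = Z − 8.6·n = (6.032, -51.27). Then |JC| = |C − J| = 51.62.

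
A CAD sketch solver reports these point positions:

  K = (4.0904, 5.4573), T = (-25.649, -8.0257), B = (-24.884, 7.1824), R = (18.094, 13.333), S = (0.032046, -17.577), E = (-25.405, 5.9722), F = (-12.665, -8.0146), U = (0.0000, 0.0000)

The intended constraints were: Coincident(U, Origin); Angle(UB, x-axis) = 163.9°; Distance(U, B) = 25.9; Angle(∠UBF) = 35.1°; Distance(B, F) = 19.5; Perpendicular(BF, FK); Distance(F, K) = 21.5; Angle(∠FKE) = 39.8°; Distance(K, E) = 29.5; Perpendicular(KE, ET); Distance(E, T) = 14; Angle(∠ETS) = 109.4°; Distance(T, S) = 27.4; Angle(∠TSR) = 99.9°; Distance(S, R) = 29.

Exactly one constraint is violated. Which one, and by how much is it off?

Distance(S, R) = 29 — off by 6.80.

U = (0.00, 0.00) ✓; UB at 163.9° ✓; |UB| = 25.90 ✓; ∠UBF = 35.10° ✓; |BF| = 19.50 ✓; ∠(BF, FK) = 90.00° ✓; |FK| = 21.50 ✓; ∠FKE = 39.80° ✓; |KE| = 29.50 ✓; ∠(KE, ET) = 90.00° ✓; |ET| = 14.00 ✓; ∠ETS = 109.4° ✓; |TS| = 27.40 ✓; ∠TSR = 99.90° ✓; |SR| = 35.80 ✗.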